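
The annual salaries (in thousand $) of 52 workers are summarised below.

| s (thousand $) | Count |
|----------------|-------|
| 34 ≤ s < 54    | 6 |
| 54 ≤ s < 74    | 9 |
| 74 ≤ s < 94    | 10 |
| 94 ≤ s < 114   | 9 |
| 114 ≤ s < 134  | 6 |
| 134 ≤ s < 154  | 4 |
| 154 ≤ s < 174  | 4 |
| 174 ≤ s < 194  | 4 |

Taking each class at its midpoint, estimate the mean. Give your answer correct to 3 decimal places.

Midpoints: 44, 64, 84, 104, 124, 144, 164, 184
Σfm = 6×44 + 9×64 + 10×84 + 9×104 + 6×124 + 4×144 + 4×164 + 4×184 = 5328
n = Σf = 52
Mean = 5328 / 52 = 102.4615

102.462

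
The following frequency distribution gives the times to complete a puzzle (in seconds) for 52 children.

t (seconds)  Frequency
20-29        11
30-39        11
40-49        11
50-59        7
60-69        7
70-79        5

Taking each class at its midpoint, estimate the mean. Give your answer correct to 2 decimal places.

Midpoints: 24.5, 34.5, 44.5, 54.5, 64.5, 74.5
Σfm = 11×24.5 + 11×34.5 + 11×44.5 + 7×54.5 + 7×64.5 + 5×74.5 = 2344
n = Σf = 52
Mean = 2344 / 52 = 45.0769

45.08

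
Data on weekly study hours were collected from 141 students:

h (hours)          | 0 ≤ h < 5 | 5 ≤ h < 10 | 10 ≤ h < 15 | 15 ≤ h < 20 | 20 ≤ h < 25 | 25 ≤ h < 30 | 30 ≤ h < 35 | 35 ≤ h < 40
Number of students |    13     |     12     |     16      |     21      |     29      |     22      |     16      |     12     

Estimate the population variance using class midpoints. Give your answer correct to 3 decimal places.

Midpoints: 2.5, 7.5, 12.5, 17.5, 22.5, 27.5, 32.5, 37.5
n = 141, Σfm = 2917.5, mean = 20.6915
Σfm² = 74781.25
Σf(m − x̄)² = Σfm² − (Σfm)²/n = 74781.25 − 2917.5²/141 = 14413.8298
Population variance = 14413.8298 / 141 = 102.2257

102.226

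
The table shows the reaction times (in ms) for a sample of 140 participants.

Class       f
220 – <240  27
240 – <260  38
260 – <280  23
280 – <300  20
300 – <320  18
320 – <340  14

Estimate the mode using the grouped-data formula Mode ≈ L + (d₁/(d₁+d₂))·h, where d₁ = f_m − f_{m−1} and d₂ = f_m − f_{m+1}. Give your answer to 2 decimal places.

248.46

Modal class: 240 – <260 (highest frequency 38).
d₁ = 38 − 27 = 11, d₂ = 38 − 23 = 15
Mode ≈ 240 + (11/(11+15)) × 20 = 240 + 8.4615 = 248.4615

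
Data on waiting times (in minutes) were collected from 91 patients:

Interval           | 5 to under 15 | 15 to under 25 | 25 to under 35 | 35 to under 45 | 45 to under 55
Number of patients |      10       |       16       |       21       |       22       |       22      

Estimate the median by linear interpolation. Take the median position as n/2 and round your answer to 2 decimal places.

34.29

Cumulative frequencies: 10, 26, 47, 69, 91
n = 91; position = n/2 = 45.5.
This falls in the class 25 to under 35: L = 25, F = 26, f = 21, h = 10.
Median ≈ 25 + ((45.5 − 26) / 21) × 10 = 34.2857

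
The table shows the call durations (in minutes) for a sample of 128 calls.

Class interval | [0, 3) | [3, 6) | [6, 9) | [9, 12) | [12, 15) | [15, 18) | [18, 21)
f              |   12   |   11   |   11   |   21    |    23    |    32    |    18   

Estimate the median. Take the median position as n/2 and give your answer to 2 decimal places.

Cumulative frequencies: 12, 23, 34, 55, 78, 110, 128
n = 128; position = n/2 = 64.
This falls in the class [12, 15): L = 12, F = 55, f = 23, h = 3.
Median ≈ 12 + ((64 − 55) / 23) × 3 = 13.1739

13.17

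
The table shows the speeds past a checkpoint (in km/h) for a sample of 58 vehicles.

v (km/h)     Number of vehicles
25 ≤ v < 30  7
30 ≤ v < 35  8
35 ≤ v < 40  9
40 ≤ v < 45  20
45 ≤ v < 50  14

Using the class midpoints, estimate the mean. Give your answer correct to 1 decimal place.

39.7

Midpoints: 27.5, 32.5, 37.5, 42.5, 47.5
Σfm = 7×27.5 + 8×32.5 + 9×37.5 + 20×42.5 + 14×47.5 = 2305
n = Σf = 58
Mean = 2305 / 58 = 39.7414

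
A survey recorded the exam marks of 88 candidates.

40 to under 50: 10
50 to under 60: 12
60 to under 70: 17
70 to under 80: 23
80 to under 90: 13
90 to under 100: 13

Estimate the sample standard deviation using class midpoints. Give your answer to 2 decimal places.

15.48

Midpoints: 45, 55, 65, 75, 85, 95
n = 88, Σfm = 6280, mean = 71.3636
Σfm² = 469000
Σf(m − x̄)² = Σfm² − (Σfm)²/n = 469000 − 6280²/88 = 20836.3636
Sample variance = 20836.3636 / 87 = 239.4984
Standard deviation = √239.4984 = 15.4757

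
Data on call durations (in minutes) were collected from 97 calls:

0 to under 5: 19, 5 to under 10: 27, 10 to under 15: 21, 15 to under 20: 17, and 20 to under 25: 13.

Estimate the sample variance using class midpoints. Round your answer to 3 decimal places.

Midpoints: 2.5, 7.5, 12.5, 17.5, 22.5
n = 97, Σfm = 1102.5, mean = 11.3660
Σfm² = 16706.25
Σf(m − x̄)² = Σfm² − (Σfm)²/n = 16706.25 − 1102.5²/97 = 4175.2577
Sample variance = 4175.2577 / 96 = 43.4923

43.492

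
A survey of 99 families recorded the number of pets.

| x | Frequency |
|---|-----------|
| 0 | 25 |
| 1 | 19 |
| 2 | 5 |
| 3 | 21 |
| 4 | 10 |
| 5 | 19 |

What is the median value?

3

Cumulative frequencies: 25, 44, 49, 70, 80, 99
n = 99, so the median is the value in position (n+1)/2 = 50.
Position 50 falls at value 3.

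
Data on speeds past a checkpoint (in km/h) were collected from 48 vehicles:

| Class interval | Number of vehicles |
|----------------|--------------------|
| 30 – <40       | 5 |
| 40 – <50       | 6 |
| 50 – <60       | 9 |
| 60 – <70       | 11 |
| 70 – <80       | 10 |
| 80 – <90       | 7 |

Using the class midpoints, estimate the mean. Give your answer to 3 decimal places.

Midpoints: 35, 45, 55, 65, 75, 85
Σfm = 5×35 + 6×45 + 9×55 + 11×65 + 10×75 + 7×85 = 3000
n = Σf = 48
Mean = 3000 / 48 = 62.5000

62.500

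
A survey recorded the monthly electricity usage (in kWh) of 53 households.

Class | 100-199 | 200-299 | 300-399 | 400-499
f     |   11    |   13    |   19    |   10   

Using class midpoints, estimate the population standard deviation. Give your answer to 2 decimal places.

Midpoints: 149.5, 249.5, 349.5, 449.5
n = 53, Σfm = 16023.5, mean = 302.3302
Σfm² = 5396463.25
Σf(m − x̄)² = Σfm² − (Σfm)²/n = 5396463.25 − 16023.5²/53 = 552075.4717
Population variance = 552075.4717 / 53 = 10416.5183
Standard deviation = √10416.5183 = 102.0613

102.06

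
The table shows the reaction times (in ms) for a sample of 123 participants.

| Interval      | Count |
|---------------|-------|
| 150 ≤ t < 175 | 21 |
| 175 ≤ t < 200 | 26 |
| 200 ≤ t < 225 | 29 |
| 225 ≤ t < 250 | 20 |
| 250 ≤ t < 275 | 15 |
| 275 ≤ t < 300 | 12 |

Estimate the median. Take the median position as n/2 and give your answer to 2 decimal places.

Cumulative frequencies: 21, 47, 76, 96, 111, 123
n = 123; position = n/2 = 61.5.
This falls in the class 200 ≤ t < 225: L = 200, F = 47, f = 29, h = 25.
Median ≈ 200 + ((61.5 − 47) / 29) × 25 = 212.5000

212.50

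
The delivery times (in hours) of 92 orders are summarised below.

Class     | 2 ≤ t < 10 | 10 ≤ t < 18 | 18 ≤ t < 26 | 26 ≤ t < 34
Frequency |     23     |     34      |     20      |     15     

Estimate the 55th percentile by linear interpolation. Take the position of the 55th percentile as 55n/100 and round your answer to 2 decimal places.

16.49

Cumulative frequencies: 23, 57, 77, 92
n = 92; position = 55n/100 = 50.6.
This falls in the class 10 ≤ t < 18: L = 10, F = 23, f = 34, h = 8.
55th percentile ≈ 10 + ((50.6 − 23) / 34) × 8 = 16.4941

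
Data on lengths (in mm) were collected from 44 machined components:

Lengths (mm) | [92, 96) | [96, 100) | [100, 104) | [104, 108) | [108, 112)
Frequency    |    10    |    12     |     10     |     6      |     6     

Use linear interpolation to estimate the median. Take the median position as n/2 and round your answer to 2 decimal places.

100.00

Cumulative frequencies: 10, 22, 32, 38, 44
n = 44; position = n/2 = 22.
This falls in the class [96, 100): L = 96, F = 10, f = 12, h = 4.
Median ≈ 96 + ((22 − 10) / 12) × 4 = 100.0000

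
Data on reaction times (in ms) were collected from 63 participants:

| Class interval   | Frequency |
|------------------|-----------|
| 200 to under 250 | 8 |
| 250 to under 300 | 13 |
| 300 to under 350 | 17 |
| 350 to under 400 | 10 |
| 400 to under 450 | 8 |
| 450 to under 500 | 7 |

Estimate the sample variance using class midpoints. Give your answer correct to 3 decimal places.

Midpoints: 225, 275, 325, 375, 425, 475
n = 63, Σfm = 21375, mean = 339.2857
Σfm² = 7614375
Σf(m − x̄)² = Σfm² − (Σfm)²/n = 7614375 − 21375²/63 = 362142.8571
Sample variance = 362142.8571 / 62 = 5841.0138

5841.014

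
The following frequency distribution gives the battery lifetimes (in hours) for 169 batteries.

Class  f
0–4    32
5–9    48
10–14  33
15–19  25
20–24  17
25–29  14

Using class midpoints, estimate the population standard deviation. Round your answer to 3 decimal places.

Midpoints: 2, 7, 12, 17, 22, 27
n = 169, Σfm = 1973, mean = 11.6746
Σfm² = 32891
Σf(m − x̄)² = Σfm² − (Σfm)²/n = 32891 − 1973²/169 = 9857.1006
Population variance = 9857.1006 / 169 = 58.3260
Standard deviation = √58.3260 = 7.6371

7.637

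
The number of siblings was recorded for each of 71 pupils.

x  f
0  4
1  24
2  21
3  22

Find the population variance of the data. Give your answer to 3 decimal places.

0.853

Values: 0, 1, 2, 3
n = 71, Σfx = 132, mean = 1.8592
Σfx² = 306
Σf(x − x̄)² = Σfx² − (Σfx)²/n = 306 − 132²/71 = 60.5915
Population variance = 60.5915 / 71 = 0.8534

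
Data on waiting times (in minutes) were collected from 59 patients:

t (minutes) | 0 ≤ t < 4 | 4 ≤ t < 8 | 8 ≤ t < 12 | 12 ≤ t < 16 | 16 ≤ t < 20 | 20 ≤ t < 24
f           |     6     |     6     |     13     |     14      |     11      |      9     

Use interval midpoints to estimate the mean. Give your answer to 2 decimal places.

Midpoints: 2, 6, 10, 14, 18, 22
Σfm = 6×2 + 6×6 + 13×10 + 14×14 + 11×18 + 9×22 = 770
n = Σf = 59
Mean = 770 / 59 = 13.0508

13.05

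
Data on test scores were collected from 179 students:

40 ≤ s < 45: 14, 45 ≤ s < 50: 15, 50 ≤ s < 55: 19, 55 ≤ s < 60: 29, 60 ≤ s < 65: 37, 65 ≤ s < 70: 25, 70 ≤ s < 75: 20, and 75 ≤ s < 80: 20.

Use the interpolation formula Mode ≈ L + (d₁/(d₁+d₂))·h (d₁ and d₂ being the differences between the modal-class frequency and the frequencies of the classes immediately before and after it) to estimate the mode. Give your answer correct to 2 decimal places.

Modal class: 60 ≤ s < 65 (highest frequency 37).
d₁ = 37 − 29 = 8, d₂ = 37 − 25 = 12
Mode ≈ 60 + (8/(8+12)) × 5 = 60 + 2.0000 = 62.0000

62.00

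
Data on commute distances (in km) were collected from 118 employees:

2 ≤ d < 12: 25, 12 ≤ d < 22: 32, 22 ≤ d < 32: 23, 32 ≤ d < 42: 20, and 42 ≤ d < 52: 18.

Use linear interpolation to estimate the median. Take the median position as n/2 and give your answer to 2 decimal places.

22.87

Cumulative frequencies: 25, 57, 80, 100, 118
n = 118; position = n/2 = 59.
This falls in the class 22 ≤ d < 32: L = 22, F = 57, f = 23, h = 10.
Median ≈ 22 + ((59 − 57) / 23) × 10 = 22.8696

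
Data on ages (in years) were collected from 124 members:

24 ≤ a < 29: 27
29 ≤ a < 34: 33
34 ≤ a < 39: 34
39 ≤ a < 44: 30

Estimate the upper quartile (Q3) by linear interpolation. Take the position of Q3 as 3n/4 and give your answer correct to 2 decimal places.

Cumulative frequencies: 27, 60, 94, 124
n = 124; position = 3n/4 = 93.
This falls in the class 34 ≤ a < 39: L = 34, F = 60, f = 34, h = 5.
Upper quartile ≈ 34 + ((93 − 60) / 34) × 5 = 38.8529

38.85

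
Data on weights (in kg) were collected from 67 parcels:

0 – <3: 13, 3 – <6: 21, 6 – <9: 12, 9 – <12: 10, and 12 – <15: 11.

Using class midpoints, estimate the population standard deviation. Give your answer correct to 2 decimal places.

4.08

Midpoints: 1.5, 4.5, 7.5, 10.5, 13.5
n = 67, Σfm = 457.5, mean = 6.8284
Σfm² = 4236.75
Σf(m − x̄)² = Σfm² − (Σfm)²/n = 4236.75 − 457.5²/67 = 1112.7761
Population variance = 1112.7761 / 67 = 16.6086
Standard deviation = √16.6086 = 4.0754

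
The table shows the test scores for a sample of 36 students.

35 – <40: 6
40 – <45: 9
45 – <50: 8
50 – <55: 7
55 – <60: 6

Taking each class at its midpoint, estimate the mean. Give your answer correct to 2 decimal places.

Midpoints: 37.5, 42.5, 47.5, 52.5, 57.5
Σfm = 6×37.5 + 9×42.5 + 8×47.5 + 7×52.5 + 6×57.5 = 1700
n = Σf = 36
Mean = 1700 / 36 = 47.2222

47.22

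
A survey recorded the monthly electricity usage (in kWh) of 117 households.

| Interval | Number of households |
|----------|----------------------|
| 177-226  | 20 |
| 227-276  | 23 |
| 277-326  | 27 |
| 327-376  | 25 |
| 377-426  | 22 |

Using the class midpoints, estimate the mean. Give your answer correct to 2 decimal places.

304.06

Midpoints: 201.5, 251.5, 301.5, 351.5, 401.5
Σfm = 20×201.5 + 23×251.5 + 27×301.5 + 25×351.5 + 22×401.5 = 35575.5
n = Σf = 117
Mean = 35575.5 / 117 = 304.0641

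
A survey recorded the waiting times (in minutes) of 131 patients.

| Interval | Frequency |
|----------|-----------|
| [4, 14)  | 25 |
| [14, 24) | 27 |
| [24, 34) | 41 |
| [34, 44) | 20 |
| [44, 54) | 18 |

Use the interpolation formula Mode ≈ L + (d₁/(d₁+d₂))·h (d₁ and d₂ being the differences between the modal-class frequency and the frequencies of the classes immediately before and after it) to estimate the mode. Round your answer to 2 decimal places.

Modal class: [24, 34) (highest frequency 41).
d₁ = 41 − 27 = 14, d₂ = 41 − 20 = 21
Mode ≈ 24 + (14/(14+21)) × 10 = 24 + 4.0000 = 28.0000

28.00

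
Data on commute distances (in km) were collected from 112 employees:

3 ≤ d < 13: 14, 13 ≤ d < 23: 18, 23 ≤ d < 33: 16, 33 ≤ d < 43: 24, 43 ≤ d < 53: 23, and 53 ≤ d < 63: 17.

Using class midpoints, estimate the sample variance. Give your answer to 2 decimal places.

263.76

Midpoints: 8, 18, 28, 38, 48, 58
n = 112, Σfm = 3886, mean = 34.6964
Σfm² = 164108
Σf(m − x̄)² = Σfm² − (Σfm)²/n = 164108 − 3886²/112 = 29277.6786
Sample variance = 29277.6786 / 111 = 263.7629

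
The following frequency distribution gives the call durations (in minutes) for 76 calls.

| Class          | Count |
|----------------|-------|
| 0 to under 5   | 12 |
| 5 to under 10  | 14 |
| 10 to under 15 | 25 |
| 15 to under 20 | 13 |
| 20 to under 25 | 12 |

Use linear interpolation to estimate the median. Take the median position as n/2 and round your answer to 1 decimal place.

12.4

Cumulative frequencies: 12, 26, 51, 64, 76
n = 76; position = n/2 = 38.
This falls in the class 10 to under 15: L = 10, F = 26, f = 25, h = 5.
Median ≈ 10 + ((38 − 26) / 25) × 5 = 12.4000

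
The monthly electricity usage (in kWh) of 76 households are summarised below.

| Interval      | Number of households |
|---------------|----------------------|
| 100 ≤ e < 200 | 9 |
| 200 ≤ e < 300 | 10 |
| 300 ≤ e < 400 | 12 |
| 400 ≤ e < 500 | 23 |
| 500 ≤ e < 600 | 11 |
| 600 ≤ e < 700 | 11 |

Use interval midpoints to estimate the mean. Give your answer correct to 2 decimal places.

415.79

Midpoints: 150, 250, 350, 450, 550, 650
Σfm = 9×150 + 10×250 + 12×350 + 23×450 + 11×550 + 11×650 = 31600
n = Σf = 76
Mean = 31600 / 76 = 415.7895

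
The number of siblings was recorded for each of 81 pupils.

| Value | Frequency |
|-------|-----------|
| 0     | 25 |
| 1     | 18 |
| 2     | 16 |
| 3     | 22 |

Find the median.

Cumulative frequencies: 25, 43, 59, 81
n = 81, so the median is the value in position (n+1)/2 = 41.
Position 41 falls at value 1.

1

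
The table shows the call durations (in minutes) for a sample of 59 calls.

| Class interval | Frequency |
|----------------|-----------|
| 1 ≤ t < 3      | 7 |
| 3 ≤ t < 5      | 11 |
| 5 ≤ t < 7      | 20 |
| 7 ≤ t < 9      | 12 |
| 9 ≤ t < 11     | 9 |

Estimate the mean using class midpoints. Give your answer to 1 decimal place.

Midpoints: 2, 4, 6, 8, 10
Σfm = 7×2 + 11×4 + 20×6 + 12×8 + 9×10 = 364
n = Σf = 59
Mean = 364 / 59 = 6.1695

6.2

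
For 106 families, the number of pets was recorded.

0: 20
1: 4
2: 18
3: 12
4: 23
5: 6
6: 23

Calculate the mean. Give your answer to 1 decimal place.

Values: 0, 1, 2, 3, 4, 5, 6
Σfx = 20×0 + 4×1 + 18×2 + 12×3 + 23×4 + 6×5 + 23×6 = 336
n = Σf = 106
Mean = 336 / 106 = 3.1698

3.2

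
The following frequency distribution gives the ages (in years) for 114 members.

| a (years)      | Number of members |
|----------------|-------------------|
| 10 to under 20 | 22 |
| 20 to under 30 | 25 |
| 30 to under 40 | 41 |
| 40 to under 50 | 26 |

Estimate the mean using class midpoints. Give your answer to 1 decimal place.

Midpoints: 15, 25, 35, 45
Σfm = 22×15 + 25×25 + 41×35 + 26×45 = 3560
n = Σf = 114
Mean = 3560 / 114 = 31.2281

31.2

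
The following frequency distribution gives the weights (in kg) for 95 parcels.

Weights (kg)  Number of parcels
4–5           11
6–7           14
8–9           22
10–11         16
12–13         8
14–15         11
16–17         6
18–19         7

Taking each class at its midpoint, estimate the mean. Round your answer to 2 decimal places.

Midpoints: 4.5, 6.5, 8.5, 10.5, 12.5, 14.5, 16.5, 18.5
Σfm = 11×4.5 + 14×6.5 + 22×8.5 + 16×10.5 + 8×12.5 + 11×14.5 + 6×16.5 + 7×18.5 = 983.5
n = Σf = 95
Mean = 983.5 / 95 = 10.3526

10.35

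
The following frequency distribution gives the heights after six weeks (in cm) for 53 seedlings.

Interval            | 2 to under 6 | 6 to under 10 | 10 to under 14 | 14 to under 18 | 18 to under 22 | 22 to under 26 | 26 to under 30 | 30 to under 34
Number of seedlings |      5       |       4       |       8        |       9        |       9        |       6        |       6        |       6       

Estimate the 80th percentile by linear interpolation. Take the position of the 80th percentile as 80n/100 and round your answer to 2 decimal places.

26.93

Cumulative frequencies: 5, 9, 17, 26, 35, 41, 47, 53
n = 53; position = 80n/100 = 42.4.
This falls in the class 26 to under 30: L = 26, F = 41, f = 6, h = 4.
80th percentile ≈ 26 + ((42.4 − 41) / 6) × 4 = 26.9333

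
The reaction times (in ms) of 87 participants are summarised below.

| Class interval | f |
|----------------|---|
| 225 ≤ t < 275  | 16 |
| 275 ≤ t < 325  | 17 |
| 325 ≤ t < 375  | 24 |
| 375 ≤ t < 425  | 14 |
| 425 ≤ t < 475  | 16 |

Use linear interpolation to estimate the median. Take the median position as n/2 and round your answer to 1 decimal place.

346.9

Cumulative frequencies: 16, 33, 57, 71, 87
n = 87; position = n/2 = 43.5.
This falls in the class 325 ≤ t < 375: L = 325, F = 33, f = 24, h = 50.
Median ≈ 325 + ((43.5 − 33) / 24) × 50 = 346.8750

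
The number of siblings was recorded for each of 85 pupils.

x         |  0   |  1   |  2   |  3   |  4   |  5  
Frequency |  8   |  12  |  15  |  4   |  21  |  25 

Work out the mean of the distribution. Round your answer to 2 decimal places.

3.09

Values: 0, 1, 2, 3, 4, 5
Σfx = 8×0 + 12×1 + 15×2 + 4×3 + 21×4 + 25×5 = 263
n = Σf = 85
Mean = 263 / 85 = 3.0941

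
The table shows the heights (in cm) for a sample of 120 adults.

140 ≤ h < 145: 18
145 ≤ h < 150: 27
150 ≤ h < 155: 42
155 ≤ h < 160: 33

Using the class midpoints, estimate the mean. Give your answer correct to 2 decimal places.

Midpoints: 142.5, 147.5, 152.5, 157.5
Σfm = 18×142.5 + 27×147.5 + 42×152.5 + 33×157.5 = 18150
n = Σf = 120
Mean = 18150 / 120 = 151.2500

151.25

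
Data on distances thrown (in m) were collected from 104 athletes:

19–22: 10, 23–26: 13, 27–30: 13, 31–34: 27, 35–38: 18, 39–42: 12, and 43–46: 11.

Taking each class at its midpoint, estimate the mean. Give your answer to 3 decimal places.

Midpoints: 20.5, 24.5, 28.5, 32.5, 36.5, 40.5, 44.5
Σfm = 10×20.5 + 13×24.5 + 13×28.5 + 27×32.5 + 18×36.5 + 12×40.5 + 11×44.5 = 3404
n = Σf = 104
Mean = 3404 / 104 = 32.7308

32.731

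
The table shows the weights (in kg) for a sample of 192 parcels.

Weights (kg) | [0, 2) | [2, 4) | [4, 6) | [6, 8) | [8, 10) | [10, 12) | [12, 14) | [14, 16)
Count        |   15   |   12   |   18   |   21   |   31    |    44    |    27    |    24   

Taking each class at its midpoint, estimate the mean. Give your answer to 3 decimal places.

9.177

Midpoints: 1, 3, 5, 7, 9, 11, 13, 15
Σfm = 15×1 + 12×3 + 18×5 + 21×7 + 31×9 + 44×11 + 27×13 + 24×15 = 1762
n = Σf = 192
Mean = 1762 / 192 = 9.1771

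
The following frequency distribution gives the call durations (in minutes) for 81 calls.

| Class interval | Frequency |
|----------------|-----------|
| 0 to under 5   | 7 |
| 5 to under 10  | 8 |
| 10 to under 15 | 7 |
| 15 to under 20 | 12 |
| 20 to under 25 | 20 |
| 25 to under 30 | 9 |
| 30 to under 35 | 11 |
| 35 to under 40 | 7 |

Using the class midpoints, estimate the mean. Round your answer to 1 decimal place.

Midpoints: 2.5, 7.5, 12.5, 17.5, 22.5, 27.5, 32.5, 37.5
Σfm = 7×2.5 + 8×7.5 + 7×12.5 + 12×17.5 + 20×22.5 + 9×27.5 + 11×32.5 + 7×37.5 = 1692.5
n = Σf = 81
Mean = 1692.5 / 81 = 20.8951

20.9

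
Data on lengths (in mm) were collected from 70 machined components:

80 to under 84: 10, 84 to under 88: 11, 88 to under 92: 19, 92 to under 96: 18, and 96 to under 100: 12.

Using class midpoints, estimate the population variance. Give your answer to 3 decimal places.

Midpoints: 82, 86, 90, 94, 98
n = 70, Σfm = 6344, mean = 90.6286
Σfm² = 576792
Σf(m − x̄)² = Σfm² − (Σfm)²/n = 576792 − 6344²/70 = 1844.3429
Population variance = 1844.3429 / 70 = 26.3478

26.348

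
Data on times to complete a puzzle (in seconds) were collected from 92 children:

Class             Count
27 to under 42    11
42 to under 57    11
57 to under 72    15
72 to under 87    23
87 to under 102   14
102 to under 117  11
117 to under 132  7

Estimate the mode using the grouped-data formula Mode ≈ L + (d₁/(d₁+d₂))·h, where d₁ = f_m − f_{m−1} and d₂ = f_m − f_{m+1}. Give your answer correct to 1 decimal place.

Modal class: 72 to under 87 (highest frequency 23).
d₁ = 23 − 15 = 8, d₂ = 23 − 14 = 9
Mode ≈ 72 + (8/(8+9)) × 15 = 72 + 7.0588 = 79.0588

79.1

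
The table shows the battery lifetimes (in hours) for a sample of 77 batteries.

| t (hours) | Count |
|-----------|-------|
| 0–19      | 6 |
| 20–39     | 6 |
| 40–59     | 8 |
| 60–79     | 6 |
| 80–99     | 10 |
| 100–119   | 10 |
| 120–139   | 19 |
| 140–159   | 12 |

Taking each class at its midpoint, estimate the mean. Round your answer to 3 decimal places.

94.695

Midpoints: 9.5, 29.5, 49.5, 69.5, 89.5, 109.5, 129.5, 149.5
Σfm = 6×9.5 + 6×29.5 + 8×49.5 + 6×69.5 + 10×89.5 + 10×109.5 + 19×129.5 + 12×149.5 = 7291.5
n = Σf = 77
Mean = 7291.5 / 77 = 94.6948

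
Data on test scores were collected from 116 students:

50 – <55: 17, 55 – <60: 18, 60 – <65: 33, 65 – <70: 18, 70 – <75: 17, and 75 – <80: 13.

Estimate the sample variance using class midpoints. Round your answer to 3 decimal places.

Midpoints: 52.5, 57.5, 62.5, 67.5, 72.5, 77.5
n = 116, Σfm = 7445, mean = 64.1810
Σfm² = 484725
Σf(m − x̄)² = Σfm² − (Σfm)²/n = 484725 − 7445²/116 = 6897.1983
Sample variance = 6897.1983 / 115 = 59.9756

59.976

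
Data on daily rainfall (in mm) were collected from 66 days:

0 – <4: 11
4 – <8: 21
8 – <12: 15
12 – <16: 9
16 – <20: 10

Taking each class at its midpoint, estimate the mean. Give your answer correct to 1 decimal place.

Midpoints: 2, 6, 10, 14, 18
Σfm = 11×2 + 21×6 + 15×10 + 9×14 + 10×18 = 604
n = Σf = 66
Mean = 604 / 66 = 9.1515

9.2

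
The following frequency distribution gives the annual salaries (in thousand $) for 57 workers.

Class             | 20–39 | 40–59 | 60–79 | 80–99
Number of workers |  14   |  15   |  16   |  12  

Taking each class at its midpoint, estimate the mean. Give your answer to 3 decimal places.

Midpoints: 29.5, 49.5, 69.5, 89.5
Σfm = 14×29.5 + 15×49.5 + 16×69.5 + 12×89.5 = 3341.5
n = Σf = 57
Mean = 3341.5 / 57 = 58.6228

58.623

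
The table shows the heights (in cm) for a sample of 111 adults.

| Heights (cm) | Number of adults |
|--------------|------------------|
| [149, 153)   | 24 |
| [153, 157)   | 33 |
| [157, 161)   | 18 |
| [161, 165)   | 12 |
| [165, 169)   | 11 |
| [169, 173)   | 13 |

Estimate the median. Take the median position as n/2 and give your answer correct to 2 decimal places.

Cumulative frequencies: 24, 57, 75, 87, 98, 111
n = 111; position = n/2 = 55.5.
This falls in the class [153, 157): L = 153, F = 24, f = 33, h = 4.
Median ≈ 153 + ((55.5 − 24) / 33) × 4 = 156.8182

156.82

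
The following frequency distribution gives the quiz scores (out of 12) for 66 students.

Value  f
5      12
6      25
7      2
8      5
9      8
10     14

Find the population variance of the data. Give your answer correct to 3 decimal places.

Values: 5, 6, 7, 8, 9, 10
n = 66, Σfx = 476, mean = 7.2121
Σfx² = 3666
Σf(x − x̄)² = Σfx² − (Σfx)²/n = 3666 − 476²/66 = 233.0303
Population variance = 233.0303 / 66 = 3.5308

3.531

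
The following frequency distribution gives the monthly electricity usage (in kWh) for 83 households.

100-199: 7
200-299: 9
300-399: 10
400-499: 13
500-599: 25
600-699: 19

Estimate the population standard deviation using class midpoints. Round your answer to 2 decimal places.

158.17

Midpoints: 149.5, 249.5, 349.5, 449.5, 549.5, 649.5
n = 83, Σfm = 38708.5, mean = 466.3675
Σfm² = 20128770.75
Σf(m − x̄)² = Σfm² − (Σfm)²/n = 20128770.75 − 38708.5²/83 = 2076385.5422
Population variance = 2076385.5422 / 83 = 25016.6933
Standard deviation = √25016.6933 = 158.1667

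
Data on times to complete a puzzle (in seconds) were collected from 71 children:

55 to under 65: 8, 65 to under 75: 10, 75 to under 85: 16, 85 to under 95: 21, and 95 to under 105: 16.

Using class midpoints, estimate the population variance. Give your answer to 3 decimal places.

Midpoints: 60, 70, 80, 90, 100
n = 71, Σfm = 5950, mean = 83.8028
Σfm² = 510300
Σf(m − x̄)² = Σfm² − (Σfm)²/n = 510300 − 5950²/71 = 11673.2394
Population variance = 11673.2394 / 71 = 164.4118

164.412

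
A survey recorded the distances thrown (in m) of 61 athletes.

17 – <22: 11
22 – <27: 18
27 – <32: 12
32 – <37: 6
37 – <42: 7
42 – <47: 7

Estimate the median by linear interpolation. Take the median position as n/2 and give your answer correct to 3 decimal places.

27.625

Cumulative frequencies: 11, 29, 41, 47, 54, 61
n = 61; position = n/2 = 30.5.
This falls in the class 27 – <32: L = 27, F = 29, f = 12, h = 5.
Median ≈ 27 + ((30.5 − 29) / 12) × 5 = 27.6250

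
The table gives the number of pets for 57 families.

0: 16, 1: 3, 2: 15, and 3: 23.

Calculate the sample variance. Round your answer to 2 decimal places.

1.56

Values: 0, 1, 2, 3
n = 57, Σfx = 102, mean = 1.7895
Σfx² = 270
Σf(x − x̄)² = Σfx² − (Σfx)²/n = 270 − 102²/57 = 87.4737
Sample variance = 87.4737 / 56 = 1.5620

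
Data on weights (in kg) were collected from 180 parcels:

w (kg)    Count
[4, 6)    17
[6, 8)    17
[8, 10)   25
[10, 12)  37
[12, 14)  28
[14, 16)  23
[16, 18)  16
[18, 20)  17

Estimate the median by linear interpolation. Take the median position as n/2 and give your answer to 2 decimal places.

11.68

Cumulative frequencies: 17, 34, 59, 96, 124, 147, 163, 180
n = 180; position = n/2 = 90.
This falls in the class [10, 12): L = 10, F = 59, f = 37, h = 2.
Median ≈ 10 + ((90 − 59) / 37) × 2 = 11.6757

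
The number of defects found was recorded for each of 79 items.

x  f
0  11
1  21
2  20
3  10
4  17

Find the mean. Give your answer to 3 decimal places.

2.013

Values: 0, 1, 2, 3, 4
Σfx = 11×0 + 21×1 + 20×2 + 10×3 + 17×4 = 159
n = Σf = 79
Mean = 159 / 79 = 2.0127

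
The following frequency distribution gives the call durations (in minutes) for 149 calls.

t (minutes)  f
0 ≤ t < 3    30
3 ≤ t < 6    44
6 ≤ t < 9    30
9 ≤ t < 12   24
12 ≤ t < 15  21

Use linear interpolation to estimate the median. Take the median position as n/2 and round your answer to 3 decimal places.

6.050

Cumulative frequencies: 30, 74, 104, 128, 149
n = 149; position = n/2 = 74.5.
This falls in the class 6 ≤ t < 9: L = 6, F = 74, f = 30, h = 3.
Median ≈ 6 + ((74.5 − 74) / 30) × 3 = 6.0500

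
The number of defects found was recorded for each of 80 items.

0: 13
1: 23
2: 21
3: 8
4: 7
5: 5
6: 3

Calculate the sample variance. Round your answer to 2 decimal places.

Values: 0, 1, 2, 3, 4, 5, 6
n = 80, Σfx = 160, mean = 2.0000
Σfx² = 524
Σf(x − x̄)² = Σfx² − (Σfx)²/n = 524 − 160²/80 = 204.0000
Sample variance = 204.0000 / 79 = 2.5823

2.58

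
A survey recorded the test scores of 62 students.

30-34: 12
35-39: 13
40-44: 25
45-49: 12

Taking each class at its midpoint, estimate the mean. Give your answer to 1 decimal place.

40.0

Midpoints: 32, 37, 42, 47
Σfm = 12×32 + 13×37 + 25×42 + 12×47 = 2479
n = Σf = 62
Mean = 2479 / 62 = 39.9839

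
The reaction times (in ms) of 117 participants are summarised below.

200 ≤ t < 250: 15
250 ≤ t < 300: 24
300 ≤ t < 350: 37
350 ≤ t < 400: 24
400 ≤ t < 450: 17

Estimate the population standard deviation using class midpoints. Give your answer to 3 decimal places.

61.301

Midpoints: 225, 275, 325, 375, 425
n = 117, Σfm = 38225, mean = 326.7094
Σfm² = 12928125
Σf(m − x̄)² = Σfm² − (Σfm)²/n = 12928125 − 38225²/117 = 439658.1197
Population variance = 439658.1197 / 117 = 3757.7617
Standard deviation = √3757.7617 = 61.3006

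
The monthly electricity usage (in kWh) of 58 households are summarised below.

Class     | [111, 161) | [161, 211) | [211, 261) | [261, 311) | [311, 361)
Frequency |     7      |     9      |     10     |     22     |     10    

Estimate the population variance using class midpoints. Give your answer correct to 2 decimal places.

Midpoints: 136, 186, 236, 286, 336
n = 58, Σfm = 14638, mean = 252.3793
Σfm² = 3926268
Σf(m − x̄)² = Σfm² − (Σfm)²/n = 3926268 − 14638²/58 = 231939.6552
Population variance = 231939.6552 / 58 = 3998.9596

3998.96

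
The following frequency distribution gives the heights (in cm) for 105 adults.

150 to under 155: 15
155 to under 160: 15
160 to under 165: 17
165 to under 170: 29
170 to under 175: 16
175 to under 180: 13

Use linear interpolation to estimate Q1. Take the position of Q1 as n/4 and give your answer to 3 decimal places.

158.750

Cumulative frequencies: 15, 30, 47, 76, 92, 105
n = 105; position = n/4 = 26.25.
This falls in the class 155 to under 160: L = 155, F = 15, f = 15, h = 5.
Lower quartile ≈ 155 + ((26.25 − 15) / 15) × 5 = 158.7500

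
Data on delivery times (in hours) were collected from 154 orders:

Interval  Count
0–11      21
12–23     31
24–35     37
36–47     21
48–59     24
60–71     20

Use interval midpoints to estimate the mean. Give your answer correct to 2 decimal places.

Midpoints: 5.5, 17.5, 29.5, 41.5, 53.5, 65.5
Σfm = 21×5.5 + 31×17.5 + 37×29.5 + 21×41.5 + 24×53.5 + 20×65.5 = 5215
n = Σf = 154
Mean = 5215 / 154 = 33.8636

33.86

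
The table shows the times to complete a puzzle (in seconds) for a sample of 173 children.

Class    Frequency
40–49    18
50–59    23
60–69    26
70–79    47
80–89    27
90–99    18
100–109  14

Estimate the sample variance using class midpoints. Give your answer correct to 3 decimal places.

Midpoints: 44.5, 54.5, 64.5, 74.5, 84.5, 94.5, 104.5
n = 173, Σfm = 12678.5, mean = 73.2861
Σfm² = 979403.25
Σf(m − x̄)² = Σfm² − (Σfm)²/n = 979403.25 − 12678.5²/173 = 50245.0867
Sample variance = 50245.0867 / 172 = 292.1226

292.123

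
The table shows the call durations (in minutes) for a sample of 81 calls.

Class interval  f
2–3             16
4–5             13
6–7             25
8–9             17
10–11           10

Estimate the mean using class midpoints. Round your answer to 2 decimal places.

Midpoints: 2.5, 4.5, 6.5, 8.5, 10.5
Σfm = 16×2.5 + 13×4.5 + 25×6.5 + 17×8.5 + 10×10.5 = 510.5
n = Σf = 81
Mean = 510.5 / 81 = 6.3025

6.30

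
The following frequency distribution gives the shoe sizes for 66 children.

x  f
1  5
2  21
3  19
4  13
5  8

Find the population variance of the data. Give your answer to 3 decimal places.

1.302

Values: 1, 2, 3, 4, 5
n = 66, Σfx = 196, mean = 2.9697
Σfx² = 668
Σf(x − x̄)² = Σfx² − (Σfx)²/n = 668 − 196²/66 = 85.9394
Population variance = 85.9394 / 66 = 1.3021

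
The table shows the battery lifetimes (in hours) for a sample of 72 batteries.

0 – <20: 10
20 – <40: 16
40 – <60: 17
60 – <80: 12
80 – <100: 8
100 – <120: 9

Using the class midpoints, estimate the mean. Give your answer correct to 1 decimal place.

55.3

Midpoints: 10, 30, 50, 70, 90, 110
Σfm = 10×10 + 16×30 + 17×50 + 12×70 + 8×90 + 9×110 = 3980
n = Σf = 72
Mean = 3980 / 72 = 55.2778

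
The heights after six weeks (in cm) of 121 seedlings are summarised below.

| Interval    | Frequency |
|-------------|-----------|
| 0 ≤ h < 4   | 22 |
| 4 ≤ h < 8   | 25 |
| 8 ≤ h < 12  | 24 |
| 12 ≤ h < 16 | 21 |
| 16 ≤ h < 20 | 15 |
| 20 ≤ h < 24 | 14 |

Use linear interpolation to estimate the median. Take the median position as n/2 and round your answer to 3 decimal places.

10.250

Cumulative frequencies: 22, 47, 71, 92, 107, 121
n = 121; position = n/2 = 60.5.
This falls in the class 8 ≤ h < 12: L = 8, F = 47, f = 24, h = 4.
Median ≈ 8 + ((60.5 − 47) / 24) × 4 = 10.2500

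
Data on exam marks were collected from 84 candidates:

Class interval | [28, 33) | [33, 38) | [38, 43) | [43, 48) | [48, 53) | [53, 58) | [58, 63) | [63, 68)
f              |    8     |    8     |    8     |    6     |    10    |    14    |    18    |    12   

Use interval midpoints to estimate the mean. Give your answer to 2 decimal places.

Midpoints: 30.5, 35.5, 40.5, 45.5, 50.5, 55.5, 60.5, 65.5
Σfm = 8×30.5 + 8×35.5 + 8×40.5 + 6×45.5 + 10×50.5 + 14×55.5 + 18×60.5 + 12×65.5 = 4282
n = Σf = 84
Mean = 4282 / 84 = 50.9762

50.98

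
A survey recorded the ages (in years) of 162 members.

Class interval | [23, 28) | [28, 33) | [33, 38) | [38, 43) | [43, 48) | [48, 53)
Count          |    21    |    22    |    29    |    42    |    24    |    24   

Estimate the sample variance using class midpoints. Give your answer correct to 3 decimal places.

62.223

Midpoints: 25.5, 30.5, 35.5, 40.5, 45.5, 50.5
n = 162, Σfm = 6241, mean = 38.5247
Σfm² = 250450.5
Σf(m − x̄)² = Σfm² − (Σfm)²/n = 250450.5 − 6241²/162 = 10017.9012
Sample variance = 10017.9012 / 161 = 62.2230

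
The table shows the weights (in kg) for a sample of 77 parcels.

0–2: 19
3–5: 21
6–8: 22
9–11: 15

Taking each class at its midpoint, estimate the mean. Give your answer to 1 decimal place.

Midpoints: 1, 4, 7, 10
Σfm = 19×1 + 21×4 + 22×7 + 15×10 = 407
n = Σf = 77
Mean = 407 / 77 = 5.2857

5.3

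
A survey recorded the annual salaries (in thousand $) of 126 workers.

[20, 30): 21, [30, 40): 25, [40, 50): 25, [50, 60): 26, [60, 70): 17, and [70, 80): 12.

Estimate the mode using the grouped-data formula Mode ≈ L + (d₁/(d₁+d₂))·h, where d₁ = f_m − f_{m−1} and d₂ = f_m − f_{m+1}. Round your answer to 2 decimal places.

51.00

Modal class: [50, 60) (highest frequency 26).
d₁ = 26 − 25 = 1, d₂ = 26 − 17 = 9
Mode ≈ 50 + (1/(1+9)) × 10 = 50 + 1.0000 = 51.0000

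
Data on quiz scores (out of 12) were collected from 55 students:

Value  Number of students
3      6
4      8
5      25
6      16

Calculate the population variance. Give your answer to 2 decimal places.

Values: 3, 4, 5, 6
n = 55, Σfx = 271, mean = 4.9273
Σfx² = 1383
Σf(x − x̄)² = Σfx² − (Σfx)²/n = 1383 − 271²/55 = 47.7091
Population variance = 47.7091 / 55 = 0.8674

0.87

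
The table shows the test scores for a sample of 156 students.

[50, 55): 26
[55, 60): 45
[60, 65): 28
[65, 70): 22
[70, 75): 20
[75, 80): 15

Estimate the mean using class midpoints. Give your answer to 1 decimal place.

62.8

Midpoints: 52.5, 57.5, 62.5, 67.5, 72.5, 77.5
Σfm = 26×52.5 + 45×57.5 + 28×62.5 + 22×67.5 + 20×72.5 + 15×77.5 = 9800
n = Σf = 156
Mean = 9800 / 156 = 62.8205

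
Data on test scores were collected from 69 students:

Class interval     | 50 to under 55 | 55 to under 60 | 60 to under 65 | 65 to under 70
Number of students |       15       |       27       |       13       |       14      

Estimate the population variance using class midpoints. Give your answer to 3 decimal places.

26.885

Midpoints: 52.5, 57.5, 62.5, 67.5
n = 69, Σfm = 4097.5, mean = 59.3841
Σfm² = 245181.25
Σf(m − x̄)² = Σfm² − (Σfm)²/n = 245181.25 − 4097.5²/69 = 1855.0725
Population variance = 1855.0725 / 69 = 26.8851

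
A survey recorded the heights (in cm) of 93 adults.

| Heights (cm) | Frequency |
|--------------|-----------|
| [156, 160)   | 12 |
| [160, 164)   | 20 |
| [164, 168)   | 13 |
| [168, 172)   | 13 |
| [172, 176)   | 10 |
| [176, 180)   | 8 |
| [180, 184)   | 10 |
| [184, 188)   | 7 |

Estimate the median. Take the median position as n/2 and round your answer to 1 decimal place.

168.5

Cumulative frequencies: 12, 32, 45, 58, 68, 76, 86, 93
n = 93; position = n/2 = 46.5.
This falls in the class [168, 172): L = 168, F = 45, f = 13, h = 4.
Median ≈ 168 + ((46.5 − 45) / 13) × 4 = 168.4615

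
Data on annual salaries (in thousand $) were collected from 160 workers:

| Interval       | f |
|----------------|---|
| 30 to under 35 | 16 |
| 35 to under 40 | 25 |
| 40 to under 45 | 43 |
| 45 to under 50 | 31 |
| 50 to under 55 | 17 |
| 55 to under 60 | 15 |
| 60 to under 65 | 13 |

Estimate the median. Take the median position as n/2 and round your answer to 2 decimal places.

Cumulative frequencies: 16, 41, 84, 115, 132, 147, 160
n = 160; position = n/2 = 80.
This falls in the class 40 to under 45: L = 40, F = 41, f = 43, h = 5.
Median ≈ 40 + ((80 − 41) / 43) × 5 = 44.5349

44.53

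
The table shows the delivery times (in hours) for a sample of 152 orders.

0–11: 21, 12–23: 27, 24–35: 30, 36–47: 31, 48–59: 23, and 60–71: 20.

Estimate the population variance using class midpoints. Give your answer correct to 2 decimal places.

363.39

Midpoints: 5.5, 17.5, 29.5, 41.5, 53.5, 65.5
n = 152, Σfm = 5300, mean = 34.8684
Σfm² = 240038
Σf(m − x̄)² = Σfm² − (Σfm)²/n = 240038 − 5300²/152 = 55235.3684
Population variance = 55235.3684 / 152 = 363.3906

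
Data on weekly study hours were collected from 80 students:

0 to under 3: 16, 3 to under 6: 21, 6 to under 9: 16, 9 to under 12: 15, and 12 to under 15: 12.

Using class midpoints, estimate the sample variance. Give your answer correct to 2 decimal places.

Midpoints: 1.5, 4.5, 7.5, 10.5, 13.5
n = 80, Σfm = 558, mean = 6.9750
Σfm² = 5202
Σf(m − x̄)² = Σfm² − (Σfm)²/n = 5202 − 558²/80 = 1309.9500
Sample variance = 1309.9500 / 79 = 16.5816

16.58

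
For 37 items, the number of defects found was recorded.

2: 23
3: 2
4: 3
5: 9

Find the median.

Cumulative frequencies: 23, 25, 28, 37
n = 37, so the median is the value in position (n+1)/2 = 19.
Position 19 falls at value 2.

2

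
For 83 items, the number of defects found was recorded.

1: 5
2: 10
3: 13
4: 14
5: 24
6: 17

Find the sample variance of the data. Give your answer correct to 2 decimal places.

Values: 1, 2, 3, 4, 5, 6
n = 83, Σfx = 342, mean = 4.1205
Σfx² = 1598
Σf(x − x̄)² = Σfx² − (Σfx)²/n = 1598 − 342²/83 = 188.7952
Sample variance = 188.7952 / 82 = 2.3024

2.30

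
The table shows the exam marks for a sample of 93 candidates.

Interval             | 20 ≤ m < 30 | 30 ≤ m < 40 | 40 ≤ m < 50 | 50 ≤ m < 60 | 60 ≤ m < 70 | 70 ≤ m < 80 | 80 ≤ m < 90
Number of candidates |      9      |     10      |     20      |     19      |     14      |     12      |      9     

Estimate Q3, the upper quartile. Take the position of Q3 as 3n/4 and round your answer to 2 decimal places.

68.39

Cumulative frequencies: 9, 19, 39, 58, 72, 84, 93
n = 93; position = 3n/4 = 69.75.
This falls in the class 60 ≤ m < 70: L = 60, F = 58, f = 14, h = 10.
Upper quartile ≈ 60 + ((69.75 − 58) / 14) × 10 = 68.3929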